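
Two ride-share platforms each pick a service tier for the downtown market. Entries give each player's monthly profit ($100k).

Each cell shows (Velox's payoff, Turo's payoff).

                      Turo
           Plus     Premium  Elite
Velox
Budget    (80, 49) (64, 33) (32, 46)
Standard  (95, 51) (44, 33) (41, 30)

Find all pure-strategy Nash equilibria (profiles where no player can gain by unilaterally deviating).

Velox against Plus: payoffs 80, 95 → best response Standard.
Velox against Premium: payoffs 64, 44 → best response Budget.
Velox against Elite: payoffs 32, 41 → best response Standard.
Turo against Budget: payoffs 49, 33, 46 → best response Plus.
Turo against Standard: payoffs 51, 33, 30 → best response Plus.
Mutual best responses: (Standard, Plus).

Pure NE: (Standard, Plus)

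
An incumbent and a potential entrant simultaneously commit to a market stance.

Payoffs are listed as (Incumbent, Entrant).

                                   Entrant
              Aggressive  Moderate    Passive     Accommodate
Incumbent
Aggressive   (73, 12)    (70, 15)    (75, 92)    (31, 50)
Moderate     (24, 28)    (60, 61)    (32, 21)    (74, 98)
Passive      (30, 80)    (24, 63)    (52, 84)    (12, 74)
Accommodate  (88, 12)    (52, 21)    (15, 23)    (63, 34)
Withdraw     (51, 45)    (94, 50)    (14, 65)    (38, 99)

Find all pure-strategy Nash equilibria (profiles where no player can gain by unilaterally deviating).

Pure-strategy Nash equilibria: (Aggressive, Passive) and (Moderate, Accommodate)

(Aggressive, Aggressive): Incumbent can switch to Accommodate (73 → 88). Not NE.
(Aggressive, Moderate): Incumbent can switch to Withdraw (70 → 94). Not NE.
(Aggressive, Passive): Incumbent gets 75, best alternative 52; Entrant gets 92, best alternative 50. No profitable deviation — NE.
(Aggressive, Accommodate): Incumbent can switch to Moderate (31 → 74). Not NE.
(Moderate, Aggressive): Incumbent can switch to Aggressive (24 → 73). Not NE.
(Moderate, Moderate): Incumbent can switch to Aggressive (60 → 70). Not NE.
(Moderate, Passive): Incumbent can switch to Aggressive (32 → 75). Not NE.
(Moderate, Accommodate): Incumbent gets 74, best alternative 63; Entrant gets 98, best alternative 61. No profitable deviation — NE.
(The remaining 12 profiles each have a profitable deviation by the same check.)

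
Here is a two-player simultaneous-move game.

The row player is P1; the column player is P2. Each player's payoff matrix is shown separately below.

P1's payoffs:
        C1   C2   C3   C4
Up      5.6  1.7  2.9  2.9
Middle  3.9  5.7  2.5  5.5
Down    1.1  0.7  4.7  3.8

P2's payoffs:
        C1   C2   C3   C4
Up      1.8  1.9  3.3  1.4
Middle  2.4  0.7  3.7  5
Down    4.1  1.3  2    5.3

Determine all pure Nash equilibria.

P1 against C1: payoffs 5.6, 3.9, 1.1 → best response Up.
P1 against C2: payoffs 1.7, 5.7, 0.7 → best response Middle.
P1 against C3: payoffs 2.9, 2.5, 4.7 → best response Down.
P1 against C4: payoffs 2.9, 5.5, 3.8 → best response Middle.
P2 against Up: payoffs 1.8, 1.9, 3.3, 1.4 → best response C3.
P2 against Middle: payoffs 2.4, 0.7, 3.7, 5 → best response C4.
P2 against Down: payoffs 4.1, 1.3, 2, 5.3 → best response C4.
Mutual best responses: (Middle, C4).

Pure NE: (Middle, C4)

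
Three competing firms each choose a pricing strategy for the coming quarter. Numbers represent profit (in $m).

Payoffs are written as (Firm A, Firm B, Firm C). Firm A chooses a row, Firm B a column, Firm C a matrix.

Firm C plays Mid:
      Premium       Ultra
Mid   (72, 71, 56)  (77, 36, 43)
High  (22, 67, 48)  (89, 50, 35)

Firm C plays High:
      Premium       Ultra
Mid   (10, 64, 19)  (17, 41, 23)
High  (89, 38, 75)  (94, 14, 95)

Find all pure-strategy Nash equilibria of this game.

Firm A against (Premium, Mid): payoffs 72, 22 → best response Mid.
Firm A against (Premium, High): payoffs 10, 89 → best response High.
Firm A against (Ultra, Mid): payoffs 77, 89 → best response High.
Firm A against (Ultra, High): payoffs 17, 94 → best response High.
Firm B against (Mid, Mid): payoffs 71, 36 → best response Premium.
Firm B against (Mid, High): payoffs 64, 41 → best response Premium.
Firm B against (High, Mid): payoffs 67, 50 → best response Premium.
Firm B against (High, High): payoffs 38, 14 → best response Premium.
Firm C against (Mid, Premium): payoffs 56, 19 → best response Mid.
Firm C against (Mid, Ultra): payoffs 43, 23 → best response Mid.
Firm C against (High, Premium): payoffs 48, 75 → best response High.
Firm C against (High, Ultra): payoffs 35, 95 → best response High.
Mutual best responses: (Mid, Premium, Mid); (High, Premium, High).

The pure Nash equilibria are (Mid, Premium, Mid) and (High, Premium, High).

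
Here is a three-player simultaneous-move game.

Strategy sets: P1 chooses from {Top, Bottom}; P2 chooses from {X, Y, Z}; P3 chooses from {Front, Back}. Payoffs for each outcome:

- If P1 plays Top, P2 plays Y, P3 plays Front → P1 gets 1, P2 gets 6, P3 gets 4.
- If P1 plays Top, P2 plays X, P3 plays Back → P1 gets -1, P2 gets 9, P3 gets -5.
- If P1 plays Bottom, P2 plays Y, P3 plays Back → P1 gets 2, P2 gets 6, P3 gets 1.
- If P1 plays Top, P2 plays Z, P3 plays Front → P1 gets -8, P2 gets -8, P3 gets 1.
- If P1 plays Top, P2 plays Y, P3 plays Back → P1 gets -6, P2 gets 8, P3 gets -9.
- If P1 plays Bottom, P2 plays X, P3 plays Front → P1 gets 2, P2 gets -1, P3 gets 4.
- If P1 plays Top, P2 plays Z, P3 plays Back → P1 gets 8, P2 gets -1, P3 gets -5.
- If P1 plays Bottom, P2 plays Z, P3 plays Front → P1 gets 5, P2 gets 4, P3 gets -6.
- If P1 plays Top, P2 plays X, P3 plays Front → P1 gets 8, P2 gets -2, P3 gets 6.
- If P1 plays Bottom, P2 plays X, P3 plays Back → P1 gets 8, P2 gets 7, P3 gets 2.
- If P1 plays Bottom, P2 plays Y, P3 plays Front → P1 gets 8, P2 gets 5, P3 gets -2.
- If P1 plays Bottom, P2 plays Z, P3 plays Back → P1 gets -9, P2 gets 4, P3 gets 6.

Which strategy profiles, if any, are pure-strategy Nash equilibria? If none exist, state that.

For each player, find the best response to each opponent profile; mutual best responses are the pure NE.
P1 against (X, Front): payoffs 8, 2 → best response Top.
P1 against (X, Back): payoffs -1, 8 → best response Bottom.
P1 against (Y, Front): payoffs 1, 8 → best response Bottom.
P1 against (Y, Back): payoffs -6, 2 → best response Bottom.
P1 against (Z, Front): payoffs -8, 5 → best response Bottom.
P1 against (Z, Back): payoffs 8, -9 → best response Top.
P2 against (Top, Front): payoffs -2, 6, -8 → best response Y.
P2 against (Top, Back): payoffs 9, 8, -1 → best response X.
P2 against (Bottom, Front): payoffs -1, 5, 4 → best response Y.
P2 against (Bottom, Back): payoffs 7, 6, 4 → best response X.
P3 against (Top, X): payoffs 6, -5 → best response Front.
P3 against (Top, Y): payoffs 4, -9 → best response Front.
P3 against (Top, Z): payoffs 1, -5 → best response Front.
P3 against (Bottom, X): payoffs 4, 2 → best response Front.
P3 against (Bottom, Y): payoffs -2, 1 → best response Back.
P3 against (Bottom, Z): payoffs -6, 6 → best response Back.
No profile is a mutual best response for all players.

This game has no pure Nash equilibrium.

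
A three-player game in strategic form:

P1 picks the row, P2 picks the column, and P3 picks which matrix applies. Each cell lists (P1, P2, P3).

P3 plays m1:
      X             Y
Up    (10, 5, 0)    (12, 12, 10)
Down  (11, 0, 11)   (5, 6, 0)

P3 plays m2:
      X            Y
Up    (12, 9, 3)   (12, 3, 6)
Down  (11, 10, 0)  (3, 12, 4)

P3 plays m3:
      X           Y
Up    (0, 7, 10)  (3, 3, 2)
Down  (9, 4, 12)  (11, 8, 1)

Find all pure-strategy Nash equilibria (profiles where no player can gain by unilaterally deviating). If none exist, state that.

P1 against (X, m1): payoffs 10, 11 → best response Down.
P1 against (X, m2): payoffs 12, 11 → best response Up.
P1 against (X, m3): payoffs 0, 9 → best response Down.
P1 against (Y, m1): payoffs 12, 5 → best response Up.
P1 against (Y, m2): payoffs 12, 3 → best response Up.
P1 against (Y, m3): payoffs 3, 11 → best response Down.
P2 against (Up, m1): payoffs 5, 12 → best response Y.
P2 against (Up, m2): payoffs 9, 3 → best response X.
P2 against (Up, m3): payoffs 7, 3 → best response X.
P2 against (Down, m1): payoffs 0, 6 → best response Y.
P2 against (Down, m2): payoffs 10, 12 → best response Y.
P2 against (Down, m3): payoffs 4, 8 → best response Y.
P3 against (Up, X): payoffs 0, 3, 10 → best response m3.
P3 against (Up, Y): payoffs 10, 6, 2 → best response m1.
P3 against (Down, X): payoffs 11, 0, 12 → best response m3.
P3 against (Down, Y): payoffs 0, 4, 1 → best response m2.
Mutual best responses: (Up, Y, m1).

The unique pure-strategy Nash equilibrium is (Up, Y, m1).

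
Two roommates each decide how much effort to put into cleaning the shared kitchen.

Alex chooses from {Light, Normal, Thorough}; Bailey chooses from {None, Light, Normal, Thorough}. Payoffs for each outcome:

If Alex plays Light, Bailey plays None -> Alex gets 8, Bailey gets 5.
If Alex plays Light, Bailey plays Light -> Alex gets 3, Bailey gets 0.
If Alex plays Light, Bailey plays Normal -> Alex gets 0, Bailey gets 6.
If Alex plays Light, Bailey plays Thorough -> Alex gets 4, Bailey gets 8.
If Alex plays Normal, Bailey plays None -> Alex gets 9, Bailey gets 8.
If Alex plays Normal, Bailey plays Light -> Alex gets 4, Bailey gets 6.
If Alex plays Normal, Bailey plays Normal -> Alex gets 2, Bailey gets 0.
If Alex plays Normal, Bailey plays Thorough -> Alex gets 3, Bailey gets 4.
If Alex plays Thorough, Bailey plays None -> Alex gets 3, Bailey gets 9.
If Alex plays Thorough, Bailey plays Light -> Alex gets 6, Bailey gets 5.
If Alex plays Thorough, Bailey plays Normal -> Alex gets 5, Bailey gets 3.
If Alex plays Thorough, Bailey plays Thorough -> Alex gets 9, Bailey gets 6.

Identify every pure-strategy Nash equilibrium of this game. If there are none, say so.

(Normal, None)

For each player, find the best response to each opponent profile; mutual best responses are the pure NE.
Alex against None: payoffs 8, 9, 3 → best response Normal.
Alex against Light: payoffs 3, 4, 6 → best response Thorough.
Alex against Normal: payoffs 0, 2, 5 → best response Thorough.
Alex against Thorough: payoffs 4, 3, 9 → best response Thorough.
Bailey against Light: payoffs 5, 0, 6, 8 → best response Thorough.
Bailey against Normal: payoffs 8, 6, 0, 4 → best response None.
Bailey against Thorough: payoffs 9, 5, 3, 6 → best response None.
Mutual best responses: (Normal, None).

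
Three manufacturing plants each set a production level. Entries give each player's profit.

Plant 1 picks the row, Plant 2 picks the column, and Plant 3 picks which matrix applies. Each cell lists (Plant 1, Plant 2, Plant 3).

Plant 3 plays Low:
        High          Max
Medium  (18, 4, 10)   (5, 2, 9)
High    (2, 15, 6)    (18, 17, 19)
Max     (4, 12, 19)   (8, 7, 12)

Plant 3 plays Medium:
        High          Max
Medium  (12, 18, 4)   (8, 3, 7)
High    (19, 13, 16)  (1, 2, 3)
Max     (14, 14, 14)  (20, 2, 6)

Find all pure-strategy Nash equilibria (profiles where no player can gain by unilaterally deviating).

Pure-strategy Nash equilibria: (Medium, High, Low) and (High, High, Medium) and (High, Max, Low)

For each player, find the best response to each opponent profile; mutual best responses are the pure NE.
Plant 1 against (High, Low): payoffs 18, 2, 4 → best response Medium.
Plant 1 against (High, Medium): payoffs 12, 19, 14 → best response High.
Plant 1 against (Max, Low): payoffs 5, 18, 8 → best response High.
Plant 1 against (Max, Medium): payoffs 8, 1, 20 → best response Max.
Plant 2 against (Medium, Low): payoffs 4, 2 → best response High.
Plant 2 against (Medium, Medium): payoffs 18, 3 → best response High.
Plant 2 against (High, Low): payoffs 15, 17 → best response Max.
Plant 2 against (High, Medium): payoffs 13, 2 → best response High.
Plant 2 against (Max, Low): payoffs 12, 7 → best response High.
Plant 2 against (Max, Medium): payoffs 14, 2 → best response High.
Plant 3 against (Medium, High): payoffs 10, 4 → best response Low.
Plant 3 against (Medium, Max): payoffs 9, 7 → best response Low.
Plant 3 against (High, High): payoffs 6, 16 → best response Medium.
Plant 3 against (High, Max): payoffs 19, 3 → best response Low.
Plant 3 against (Max, High): payoffs 19, 14 → best response Low.
Plant 3 against (Max, Max): payoffs 12, 6 → best response Low.
Mutual best responses: (Medium, High, Low); (High, High, Medium); (High, Max, Low).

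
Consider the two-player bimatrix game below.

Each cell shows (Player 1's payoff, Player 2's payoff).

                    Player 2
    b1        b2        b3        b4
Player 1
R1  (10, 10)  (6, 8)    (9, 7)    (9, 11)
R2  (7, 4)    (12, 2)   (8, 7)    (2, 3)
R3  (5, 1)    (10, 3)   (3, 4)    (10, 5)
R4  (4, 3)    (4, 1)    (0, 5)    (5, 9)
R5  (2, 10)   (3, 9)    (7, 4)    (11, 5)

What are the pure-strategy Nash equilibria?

(R1, b1): Player 2 can switch to b4 (10 → 11). Not NE.
(R1, b2): Player 1 can switch to R2 (6 → 12). Not NE.
(R1, b3): Player 2 can switch to b1 (7 → 10). Not NE.
(R1, b4): Player 1 can switch to R3 (9 → 10). Not NE.
(R2, b1): Player 1 can switch to R1 (7 → 10). Not NE.
(R2, b2): Player 2 can switch to b1 (2 → 4). Not NE.
(R2, b3): Player 1 can switch to R1 (8 → 9). Not NE.
(R2, b4): Player 1 can switch to R1 (2 → 9). Not NE.
(R3, b1): Player 1 can switch to R1 (5 → 10). Not NE.
(R3, b2): Player 1 can switch to R2 (10 → 12). Not NE.
(R3, b3): Player 1 can switch to R1 (3 → 9). Not NE.
(R3, b4): Player 1 can switch to R5 (10 → 11). Not NE.
(The remaining 8 profiles each have a profitable deviation by the same check.)

This game has no pure Nash equilibrium.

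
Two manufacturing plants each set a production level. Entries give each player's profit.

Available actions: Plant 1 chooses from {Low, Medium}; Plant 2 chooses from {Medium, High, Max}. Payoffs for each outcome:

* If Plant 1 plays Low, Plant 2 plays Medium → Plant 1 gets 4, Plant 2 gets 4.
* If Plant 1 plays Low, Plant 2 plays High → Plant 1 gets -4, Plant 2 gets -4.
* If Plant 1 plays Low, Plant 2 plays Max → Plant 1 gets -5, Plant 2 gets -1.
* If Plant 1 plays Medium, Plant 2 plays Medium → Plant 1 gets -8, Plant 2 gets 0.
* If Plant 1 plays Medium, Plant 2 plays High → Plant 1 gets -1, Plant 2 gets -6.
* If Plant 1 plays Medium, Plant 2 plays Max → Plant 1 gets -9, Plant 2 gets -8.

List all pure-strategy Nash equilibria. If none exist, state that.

(Low, Medium)

(Low, Medium): Plant 1 gets 4, best alternative -8; Plant 2 gets 4, best alternative -1. No profitable deviation — NE.
(Low, High): Plant 1 can switch to Medium (-4 → -1). Not NE.
(Low, Max): Plant 2 can switch to Medium (-1 → 4). Not NE.
(Medium, Medium): Plant 1 can switch to Low (-8 → 4). Not NE.
(Medium, High): Plant 2 can switch to Medium (-6 → 0). Not NE.
(Medium, Max): Plant 1 can switch to Low (-9 → -5). Not NE.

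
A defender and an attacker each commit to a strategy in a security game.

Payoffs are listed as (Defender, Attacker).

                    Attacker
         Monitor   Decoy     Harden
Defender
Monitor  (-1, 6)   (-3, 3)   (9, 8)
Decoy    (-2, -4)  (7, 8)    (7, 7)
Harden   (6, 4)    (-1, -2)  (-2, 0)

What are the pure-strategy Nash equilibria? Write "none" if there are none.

(Monitor, Monitor): Defender can switch to Harden (-1 → 6). Not NE.
(Monitor, Decoy): Defender can switch to Decoy (-3 → 7). Not NE.
(Monitor, Harden): Defender gets 9, best alternative 7; Attacker gets 8, best alternative 6. No profitable deviation — NE.
(Decoy, Monitor): Defender can switch to Monitor (-2 → -1). Not NE.
(Decoy, Decoy): Defender gets 7, best alternative -1; Attacker gets 8, best alternative 7. No profitable deviation — NE.
(Decoy, Harden): Defender can switch to Monitor (7 → 9). Not NE.
(Harden, Monitor): Defender gets 6, best alternative -1; Attacker gets 4, best alternative 0. No profitable deviation — NE.
(Harden, Decoy): Defender can switch to Decoy (-1 → 7). Not NE.
(Harden, Harden): Defender can switch to Monitor (-2 → 9). Not NE.

Pure-strategy Nash equilibria: (Monitor, Harden) and (Decoy, Decoy) and (Harden, Monitor)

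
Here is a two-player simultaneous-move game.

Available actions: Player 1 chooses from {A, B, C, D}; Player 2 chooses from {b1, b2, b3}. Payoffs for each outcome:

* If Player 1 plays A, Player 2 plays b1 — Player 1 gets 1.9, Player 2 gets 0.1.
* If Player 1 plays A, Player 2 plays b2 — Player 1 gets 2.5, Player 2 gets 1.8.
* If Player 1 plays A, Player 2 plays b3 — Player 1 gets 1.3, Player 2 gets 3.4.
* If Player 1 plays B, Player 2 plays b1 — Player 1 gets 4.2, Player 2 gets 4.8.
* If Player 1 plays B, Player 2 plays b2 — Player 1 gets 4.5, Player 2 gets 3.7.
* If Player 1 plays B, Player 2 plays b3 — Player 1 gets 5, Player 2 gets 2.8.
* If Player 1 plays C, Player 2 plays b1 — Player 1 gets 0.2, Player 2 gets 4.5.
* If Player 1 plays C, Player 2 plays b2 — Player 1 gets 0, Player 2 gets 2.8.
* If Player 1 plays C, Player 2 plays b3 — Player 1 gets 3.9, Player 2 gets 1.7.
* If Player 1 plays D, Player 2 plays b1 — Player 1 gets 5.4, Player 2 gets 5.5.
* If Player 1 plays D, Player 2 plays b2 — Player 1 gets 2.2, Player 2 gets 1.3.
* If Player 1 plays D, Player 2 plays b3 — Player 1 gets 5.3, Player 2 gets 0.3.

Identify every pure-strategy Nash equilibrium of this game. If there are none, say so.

Pure NE: (D, b1)

Player 1 against b1: payoffs 1.9, 4.2, 0.2, 5.4 → best response D.
Player 1 against b2: payoffs 2.5, 4.5, 0, 2.2 → best response B.
Player 1 against b3: payoffs 1.3, 5, 3.9, 5.3 → best response D.
Player 2 against A: payoffs 0.1, 1.8, 3.4 → best response b3.
Player 2 against B: payoffs 4.8, 3.7, 2.8 → best response b1.
Player 2 against C: payoffs 4.5, 2.8, 1.7 → best response b1.
Player 2 against D: payoffs 5.5, 1.3, 0.3 → best response b1.
Mutual best responses: (D, b1).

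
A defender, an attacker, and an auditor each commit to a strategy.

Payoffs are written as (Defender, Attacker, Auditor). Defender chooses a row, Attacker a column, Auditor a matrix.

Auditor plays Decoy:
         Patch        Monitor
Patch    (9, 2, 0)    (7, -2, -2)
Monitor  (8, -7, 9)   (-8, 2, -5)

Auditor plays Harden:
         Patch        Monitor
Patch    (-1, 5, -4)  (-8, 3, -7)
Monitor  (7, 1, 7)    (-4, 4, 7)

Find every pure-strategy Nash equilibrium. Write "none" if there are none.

(Patch, Patch, Decoy): Defender gets 9, best alternative 8; Attacker gets 2, best alternative -2; Auditor gets 0, best alternative -4. No profitable deviation — NE.
(Patch, Patch, Harden): Defender can switch to Monitor (-1 → 7). Not NE.
(Patch, Monitor, Decoy): Attacker can switch to Patch (-2 → 2). Not NE.
(Patch, Monitor, Harden): Defender can switch to Monitor (-8 → -4). Not NE.
(Monitor, Patch, Decoy): Defender can switch to Patch (8 → 9). Not NE.
(Monitor, Patch, Harden): Attacker can switch to Monitor (1 → 4). Not NE.
(Monitor, Monitor, Decoy): Defender can switch to Patch (-8 → 7). Not NE.
(Monitor, Monitor, Harden): Defender gets -4, best alternative -8; Attacker gets 4, best alternative 1; Auditor gets 7, best alternative -5. No profitable deviation — NE.

(Patch, Patch, Decoy), (Monitor, Monitor, Harden)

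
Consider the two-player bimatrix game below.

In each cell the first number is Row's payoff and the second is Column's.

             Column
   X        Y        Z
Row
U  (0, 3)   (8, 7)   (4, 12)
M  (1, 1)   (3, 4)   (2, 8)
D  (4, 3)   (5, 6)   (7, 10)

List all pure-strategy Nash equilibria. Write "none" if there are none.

Mark each player's best response to every combination of opponents' strategies; a profile where every player is best-responding is a pure Nash equilibrium.
Row against X: payoffs 0, 1, 4 → best response D.
Row against Y: payoffs 8, 3, 5 → best response U.
Row against Z: payoffs 4, 2, 7 → best response D.
Column against U: payoffs 3, 7, 12 → best response Z.
Column against M: payoffs 1, 4, 8 → best response Z.
Column against D: payoffs 3, 6, 10 → best response Z.
Mutual best responses: (D, Z).

The unique pure-strategy Nash equilibrium is (D, Z).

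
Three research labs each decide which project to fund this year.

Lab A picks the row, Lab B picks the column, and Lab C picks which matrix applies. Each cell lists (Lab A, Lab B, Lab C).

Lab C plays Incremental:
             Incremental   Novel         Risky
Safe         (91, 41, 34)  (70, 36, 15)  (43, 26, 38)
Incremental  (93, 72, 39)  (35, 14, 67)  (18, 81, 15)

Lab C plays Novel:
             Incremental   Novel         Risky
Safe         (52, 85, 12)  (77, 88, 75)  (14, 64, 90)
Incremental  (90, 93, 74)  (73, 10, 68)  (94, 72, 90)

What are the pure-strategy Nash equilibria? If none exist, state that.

Mark each player's best response to every combination of opponents' strategies; a profile where every player is best-responding is a pure Nash equilibrium.
Lab A against (Incremental, Incremental): payoffs 91, 93 → best response Incremental.
Lab A against (Incremental, Novel): payoffs 52, 90 → best response Incremental.
Lab A against (Novel, Incremental): payoffs 70, 35 → best response Safe.
Lab A against (Novel, Novel): payoffs 77, 73 → best response Safe.
Lab A against (Risky, Incremental): payoffs 43, 18 → best response Safe.
Lab A against (Risky, Novel): payoffs 14, 94 → best response Incremental.
Lab B against (Safe, Incremental): payoffs 41, 36, 26 → best response Incremental.
Lab B against (Safe, Novel): payoffs 85, 88, 64 → best response Novel.
Lab B against (Incremental, Incremental): payoffs 72, 14, 81 → best response Risky.
Lab B against (Incremental, Novel): payoffs 93, 10, 72 → best response Incremental.
Lab C against (Safe, Incremental): payoffs 34, 12 → best response Incremental.
Lab C against (Safe, Novel): payoffs 15, 75 → best response Novel.
Lab C against (Safe, Risky): payoffs 38, 90 → best response Novel.
Lab C against (Incremental, Incremental): payoffs 39, 74 → best response Novel.
Lab C against (Incremental, Novel): payoffs 67, 68 → best response Novel.
Lab C against (Incremental, Risky): payoffs 15, 90 → best response Novel.
Mutual best responses: (Safe, Novel, Novel); (Incremental, Incremental, Novel).

The pure Nash equilibria are (Safe, Novel, Novel) and (Incremental, Incremental, Novel).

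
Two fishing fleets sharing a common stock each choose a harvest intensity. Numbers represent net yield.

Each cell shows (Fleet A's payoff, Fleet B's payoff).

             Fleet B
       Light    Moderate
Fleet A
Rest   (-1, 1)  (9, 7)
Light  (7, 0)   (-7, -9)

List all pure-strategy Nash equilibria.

(Rest, Light): Fleet A can switch to Light (-1 → 7). Not NE.
(Rest, Moderate): Fleet A gets 9, best alternative -7; Fleet B gets 7, best alternative 1. No profitable deviation — NE.
(Light, Light): Fleet A gets 7, best alternative -1; Fleet B gets 0, best alternative -9. No profitable deviation — NE.
(Light, Moderate): Fleet A can switch to Rest (-7 → 9). Not NE.

Pure-strategy Nash equilibria: (Rest, Moderate); (Light, Light)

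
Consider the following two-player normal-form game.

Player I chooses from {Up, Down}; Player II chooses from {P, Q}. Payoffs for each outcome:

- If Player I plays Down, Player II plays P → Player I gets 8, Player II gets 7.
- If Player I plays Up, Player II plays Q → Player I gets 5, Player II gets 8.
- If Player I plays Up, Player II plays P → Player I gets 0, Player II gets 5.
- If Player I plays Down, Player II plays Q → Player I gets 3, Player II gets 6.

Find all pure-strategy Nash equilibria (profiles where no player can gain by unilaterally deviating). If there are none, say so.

(Up, P): Player I can switch to Down (0 → 8). Not NE.
(Up, Q): Player I gets 5, best alternative 3; Player II gets 8, best alternative 5. No profitable deviation — NE.
(Down, P): Player I gets 8, best alternative 0; Player II gets 7, best alternative 6. No profitable deviation — NE.
(Down, Q): Player I can switch to Up (3 → 5). Not NE.

Pure-strategy Nash equilibria: (Up, Q), (Down, P)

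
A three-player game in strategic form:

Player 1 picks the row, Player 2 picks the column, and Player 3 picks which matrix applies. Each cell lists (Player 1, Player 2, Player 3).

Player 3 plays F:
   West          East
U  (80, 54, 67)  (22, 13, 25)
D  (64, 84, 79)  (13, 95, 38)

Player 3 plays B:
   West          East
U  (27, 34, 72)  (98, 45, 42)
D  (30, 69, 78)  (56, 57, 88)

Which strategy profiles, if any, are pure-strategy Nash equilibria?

Pure NE: (U, East, B)

(U, West, F): Player 3 can switch to B (67 → 72). Not NE.
(U, West, B): Player 1 can switch to D (27 → 30). Not NE.
(U, East, F): Player 2 can switch to West (13 → 54). Not NE.
(U, East, B): Player 1 gets 98, best alternative 56; Player 2 gets 45, best alternative 34; Player 3 gets 42, best alternative 25. No profitable deviation — NE.
(D, West, F): Player 1 can switch to U (64 → 80). Not NE.
(D, West, B): Player 3 can switch to F (78 → 79). Not NE.
(D, East, F): Player 1 can switch to U (13 → 22). Not NE.
(The remaining 1 profile has a profitable deviation by the same check.)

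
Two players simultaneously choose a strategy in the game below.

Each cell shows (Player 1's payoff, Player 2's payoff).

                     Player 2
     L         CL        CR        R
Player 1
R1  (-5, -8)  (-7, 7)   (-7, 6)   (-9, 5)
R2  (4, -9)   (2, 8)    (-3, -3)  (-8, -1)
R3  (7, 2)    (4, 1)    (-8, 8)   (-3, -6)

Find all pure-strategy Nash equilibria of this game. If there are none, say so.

Player 1 against L: payoffs -5, 4, 7 → best response R3.
Player 1 against CL: payoffs -7, 2, 4 → best response R3.
Player 1 against CR: payoffs -7, -3, -8 → best response R2.
Player 1 against R: payoffs -9, -8, -3 → best response R3.
Player 2 against R1: payoffs -8, 7, 6, 5 → best response CL.
Player 2 against R2: payoffs -9, 8, -3, -1 → best response CL.
Player 2 against R3: payoffs 2, 1, 8, -6 → best response CR.
No profile is a mutual best response for all players.

No pure-strategy Nash equilibrium.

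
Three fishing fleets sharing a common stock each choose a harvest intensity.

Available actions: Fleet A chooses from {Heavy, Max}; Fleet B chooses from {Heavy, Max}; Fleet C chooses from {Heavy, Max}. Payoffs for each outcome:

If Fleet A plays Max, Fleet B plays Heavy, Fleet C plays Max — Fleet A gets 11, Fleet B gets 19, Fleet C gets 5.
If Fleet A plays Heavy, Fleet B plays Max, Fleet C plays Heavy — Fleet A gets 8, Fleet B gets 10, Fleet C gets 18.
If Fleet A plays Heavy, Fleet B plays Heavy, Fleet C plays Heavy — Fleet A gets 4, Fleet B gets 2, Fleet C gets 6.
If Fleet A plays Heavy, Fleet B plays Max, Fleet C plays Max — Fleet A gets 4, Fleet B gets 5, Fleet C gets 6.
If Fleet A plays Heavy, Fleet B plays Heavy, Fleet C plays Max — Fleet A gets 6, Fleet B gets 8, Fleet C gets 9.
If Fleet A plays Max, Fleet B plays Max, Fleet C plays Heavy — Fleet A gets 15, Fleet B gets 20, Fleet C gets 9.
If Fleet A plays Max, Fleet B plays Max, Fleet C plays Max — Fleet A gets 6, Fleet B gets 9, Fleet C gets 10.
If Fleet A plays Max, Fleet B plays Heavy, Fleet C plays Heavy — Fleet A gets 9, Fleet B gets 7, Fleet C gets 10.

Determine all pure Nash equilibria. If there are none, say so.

(Heavy, Heavy, Heavy): Fleet A can switch to Max (4 → 9). Not NE.
(Heavy, Heavy, Max): Fleet A can switch to Max (6 → 11). Not NE.
(Heavy, Max, Heavy): Fleet A can switch to Max (8 → 15). Not NE.
(Heavy, Max, Max): Fleet A can switch to Max (4 → 6). Not NE.
(Max, Heavy, Heavy): Fleet B can switch to Max (7 → 20). Not NE.
(Max, Heavy, Max): Fleet C can switch to Heavy (5 → 10). Not NE.
(Max, Max, Heavy): Fleet C can switch to Max (9 → 10). Not NE.
(Max, Max, Max): Fleet B can switch to Heavy (9 → 19). Not NE.

none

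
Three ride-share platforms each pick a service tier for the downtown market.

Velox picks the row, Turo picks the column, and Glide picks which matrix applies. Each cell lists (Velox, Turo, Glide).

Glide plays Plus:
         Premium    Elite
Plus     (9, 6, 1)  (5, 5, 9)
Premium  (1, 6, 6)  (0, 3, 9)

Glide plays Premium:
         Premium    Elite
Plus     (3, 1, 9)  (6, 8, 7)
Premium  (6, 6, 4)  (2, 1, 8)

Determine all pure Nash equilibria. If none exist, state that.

There is no pure-strategy Nash equilibrium.

For each strategy profile, look for a profitable unilateral deviation.
(Plus, Premium, Plus): Glide can switch to Premium (1 → 9). Not NE.
(Plus, Premium, Premium): Velox can switch to Premium (3 → 6). Not NE.
(Plus, Elite, Plus): Turo can switch to Premium (5 → 6). Not NE.
(Plus, Elite, Premium): Glide can switch to Plus (7 → 9). Not NE.
(Premium, Premium, Plus): Velox can switch to Plus (1 → 9). Not NE.
(Premium, Premium, Premium): Glide can switch to Plus (4 → 6). Not NE.
(Premium, Elite, Plus): Velox can switch to Plus (0 → 5). Not NE.
(Premium, Elite, Premium): Velox can switch to Plus (2 → 6). Not NE.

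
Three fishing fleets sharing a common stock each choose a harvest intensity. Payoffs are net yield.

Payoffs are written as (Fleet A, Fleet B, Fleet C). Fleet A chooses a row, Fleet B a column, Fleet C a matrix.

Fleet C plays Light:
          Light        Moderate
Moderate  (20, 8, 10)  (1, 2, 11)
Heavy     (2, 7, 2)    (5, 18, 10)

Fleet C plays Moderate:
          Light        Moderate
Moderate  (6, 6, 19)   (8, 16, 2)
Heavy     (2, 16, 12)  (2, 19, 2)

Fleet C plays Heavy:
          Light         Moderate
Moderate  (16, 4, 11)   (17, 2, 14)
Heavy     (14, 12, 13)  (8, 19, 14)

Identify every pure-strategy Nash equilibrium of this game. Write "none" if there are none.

No pure-strategy Nash equilibrium.

Fleet A against (Light, Light): payoffs 20, 2 → best response Moderate.
Fleet A against (Light, Moderate): payoffs 6, 2 → best response Moderate.
Fleet A against (Light, Heavy): payoffs 16, 14 → best response Moderate.
Fleet A against (Moderate, Light): payoffs 1, 5 → best response Heavy.
Fleet A against (Moderate, Moderate): payoffs 8, 2 → best response Moderate.
Fleet A against (Moderate, Heavy): payoffs 17, 8 → best response Moderate.
Fleet B against (Moderate, Light): payoffs 8, 2 → best response Light.
Fleet B against (Moderate, Moderate): payoffs 6, 16 → best response Moderate.
Fleet B against (Moderate, Heavy): payoffs 4, 2 → best response Light.
Fleet B against (Heavy, Light): payoffs 7, 18 → best response Moderate.
Fleet B against (Heavy, Moderate): payoffs 16, 19 → best response Moderate.
Fleet B against (Heavy, Heavy): payoffs 12, 19 → best response Moderate.
Fleet C against (Moderate, Light): payoffs 10, 19, 11 → best response Moderate.
Fleet C against (Moderate, Moderate): payoffs 11, 2, 14 → best response Heavy.
Fleet C against (Heavy, Light): payoffs 2, 12, 13 → best response Heavy.
Fleet C against (Heavy, Moderate): payoffs 10, 2, 14 → best response Heavy.
No profile is a mutual best response for all players.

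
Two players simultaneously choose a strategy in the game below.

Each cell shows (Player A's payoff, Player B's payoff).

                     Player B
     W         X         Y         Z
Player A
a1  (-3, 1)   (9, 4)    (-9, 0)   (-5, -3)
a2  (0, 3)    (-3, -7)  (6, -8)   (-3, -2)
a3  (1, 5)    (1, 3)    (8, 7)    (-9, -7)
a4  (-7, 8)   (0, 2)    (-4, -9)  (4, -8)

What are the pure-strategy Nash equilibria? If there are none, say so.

Pure-strategy Nash equilibria: (a1, X) and (a3, Y)

Player A against W: payoffs -3, 0, 1, -7 → best response a3.
Player A against X: payoffs 9, -3, 1, 0 → best response a1.
Player A against Y: payoffs -9, 6, 8, -4 → best response a3.
Player A against Z: payoffs -5, -3, -9, 4 → best response a4.
Player B against a1: payoffs 1, 4, 0, -3 → best response X.
Player B against a2: payoffs 3, -7, -8, -2 → best response W.
Player B against a3: payoffs 5, 3, 7, -7 → best response Y.
Player B against a4: payoffs 8, 2, -9, -8 → best response W.
Mutual best responses: (a1, X); (a3, Y).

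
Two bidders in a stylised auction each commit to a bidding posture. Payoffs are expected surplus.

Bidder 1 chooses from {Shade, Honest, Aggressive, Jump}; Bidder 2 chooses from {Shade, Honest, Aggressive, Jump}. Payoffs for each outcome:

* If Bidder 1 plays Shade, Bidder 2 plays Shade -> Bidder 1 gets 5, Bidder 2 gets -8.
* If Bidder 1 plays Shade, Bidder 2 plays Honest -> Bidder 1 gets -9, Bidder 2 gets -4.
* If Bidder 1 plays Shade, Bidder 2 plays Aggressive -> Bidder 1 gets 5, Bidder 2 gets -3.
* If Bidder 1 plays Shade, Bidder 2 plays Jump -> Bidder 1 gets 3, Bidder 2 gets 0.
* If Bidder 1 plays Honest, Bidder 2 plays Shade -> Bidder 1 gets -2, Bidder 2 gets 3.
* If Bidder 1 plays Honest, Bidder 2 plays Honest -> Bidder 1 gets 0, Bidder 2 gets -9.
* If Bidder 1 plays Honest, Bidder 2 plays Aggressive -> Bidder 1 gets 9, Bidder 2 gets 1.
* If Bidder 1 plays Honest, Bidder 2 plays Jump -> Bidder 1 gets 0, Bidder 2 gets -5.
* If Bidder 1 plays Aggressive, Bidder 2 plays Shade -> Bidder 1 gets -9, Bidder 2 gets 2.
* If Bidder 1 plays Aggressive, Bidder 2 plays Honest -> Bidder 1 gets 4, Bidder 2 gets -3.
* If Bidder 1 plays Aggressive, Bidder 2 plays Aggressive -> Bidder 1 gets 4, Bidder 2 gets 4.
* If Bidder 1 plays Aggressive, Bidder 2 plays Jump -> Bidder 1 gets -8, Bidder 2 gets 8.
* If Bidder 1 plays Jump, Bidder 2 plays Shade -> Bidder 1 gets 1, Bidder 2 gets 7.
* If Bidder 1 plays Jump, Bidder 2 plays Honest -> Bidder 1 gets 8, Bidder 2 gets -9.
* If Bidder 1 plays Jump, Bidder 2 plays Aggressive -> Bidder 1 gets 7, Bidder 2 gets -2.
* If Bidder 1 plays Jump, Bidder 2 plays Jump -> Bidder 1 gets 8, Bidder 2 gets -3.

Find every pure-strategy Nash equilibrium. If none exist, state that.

Bidder 1 against Shade: payoffs 5, -2, -9, 1 → best response Shade.
Bidder 1 against Honest: payoffs -9, 0, 4, 8 → best response Jump.
Bidder 1 against Aggressive: payoffs 5, 9, 4, 7 → best response Honest.
Bidder 1 against Jump: payoffs 3, 0, -8, 8 → best response Jump.
Bidder 2 against Shade: payoffs -8, -4, -3, 0 → best response Jump.
Bidder 2 against Honest: payoffs 3, -9, 1, -5 → best response Shade.
Bidder 2 against Aggressive: payoffs 2, -3, 4, 8 → best response Jump.
Bidder 2 against Jump: payoffs 7, -9, -2, -3 → best response Shade.
No profile is a mutual best response for all players.

There is no pure-strategy Nash equilibrium.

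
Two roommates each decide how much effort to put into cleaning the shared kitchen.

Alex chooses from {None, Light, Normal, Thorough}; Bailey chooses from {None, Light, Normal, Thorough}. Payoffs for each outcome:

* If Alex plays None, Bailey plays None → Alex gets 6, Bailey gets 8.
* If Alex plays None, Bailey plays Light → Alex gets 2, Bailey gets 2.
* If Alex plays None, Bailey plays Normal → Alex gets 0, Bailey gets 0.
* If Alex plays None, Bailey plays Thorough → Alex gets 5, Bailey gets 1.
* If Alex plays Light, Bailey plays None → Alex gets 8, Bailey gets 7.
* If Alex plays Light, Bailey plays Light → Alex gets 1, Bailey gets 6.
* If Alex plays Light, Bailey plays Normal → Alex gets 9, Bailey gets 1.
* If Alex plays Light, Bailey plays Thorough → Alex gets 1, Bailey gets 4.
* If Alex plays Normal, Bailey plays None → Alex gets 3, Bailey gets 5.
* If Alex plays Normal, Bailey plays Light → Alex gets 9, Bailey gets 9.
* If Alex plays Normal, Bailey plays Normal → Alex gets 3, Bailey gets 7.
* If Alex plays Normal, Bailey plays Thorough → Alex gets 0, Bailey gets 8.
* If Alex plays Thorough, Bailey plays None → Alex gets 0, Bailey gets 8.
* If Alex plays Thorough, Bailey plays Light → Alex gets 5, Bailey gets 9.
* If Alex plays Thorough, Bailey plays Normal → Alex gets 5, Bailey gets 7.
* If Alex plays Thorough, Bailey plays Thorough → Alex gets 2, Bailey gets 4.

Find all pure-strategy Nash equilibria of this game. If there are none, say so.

(None, None): Alex can switch to Light (6 → 8). Not NE.
(None, Light): Alex can switch to Normal (2 → 9). Not NE.
(None, Normal): Alex can switch to Light (0 → 9). Not NE.
(None, Thorough): Bailey can switch to None (1 → 8). Not NE.
(Light, None): Alex gets 8, best alternative 6; Bailey gets 7, best alternative 6. No profitable deviation — NE.
(Light, Light): Alex can switch to None (1 → 2). Not NE.
(Light, Normal): Bailey can switch to None (1 → 7). Not NE.
(Light, Thorough): Alex can switch to None (1 → 5). Not NE.
(Normal, None): Alex can switch to None (3 → 6). Not NE.
(Normal, Light): Alex gets 9, best alternative 5; Bailey gets 9, best alternative 8. No profitable deviation — NE.
(Normal, Normal): Alex can switch to Light (3 → 9). Not NE.
(Normal, Thorough): Alex can switch to None (0 → 5). Not NE.
(The remaining 4 profiles each have a profitable deviation by the same check.)

(Light, None), (Normal, Light)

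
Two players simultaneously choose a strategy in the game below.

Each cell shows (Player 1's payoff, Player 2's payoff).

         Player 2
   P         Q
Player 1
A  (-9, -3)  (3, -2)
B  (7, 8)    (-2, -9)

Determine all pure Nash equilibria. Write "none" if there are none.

The pure Nash equilibria are (A, Q), (B, P).

Player 1 against P: payoffs -9, 7 → best response B.
Player 1 against Q: payoffs 3, -2 → best response A.
Player 2 against A: payoffs -3, -2 → best response Q.
Player 2 against B: payoffs 8, -9 → best response P.
Mutual best responses: (A, Q); (B, P).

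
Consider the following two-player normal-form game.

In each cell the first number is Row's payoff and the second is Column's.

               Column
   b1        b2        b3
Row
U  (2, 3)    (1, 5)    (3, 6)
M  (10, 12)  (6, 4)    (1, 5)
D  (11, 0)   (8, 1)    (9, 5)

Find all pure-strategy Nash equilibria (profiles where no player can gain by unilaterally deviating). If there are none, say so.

(U, b1): Row can switch to M (2 → 10). Not NE.
(U, b2): Row can switch to M (1 → 6). Not NE.
(U, b3): Row can switch to D (3 → 9). Not NE.
(M, b1): Row can switch to D (10 → 11). Not NE.
(M, b2): Row can switch to D (6 → 8). Not NE.
(M, b3): Row can switch to U (1 → 3). Not NE.
(D, b1): Column can switch to b2 (0 → 1). Not NE.
(D, b2): Column can switch to b3 (1 → 5). Not NE.
(D, b3): Row gets 9, best alternative 3; Column gets 5, best alternative 1. No profitable deviation — NE.

The unique pure-strategy Nash equilibrium is (D, b3).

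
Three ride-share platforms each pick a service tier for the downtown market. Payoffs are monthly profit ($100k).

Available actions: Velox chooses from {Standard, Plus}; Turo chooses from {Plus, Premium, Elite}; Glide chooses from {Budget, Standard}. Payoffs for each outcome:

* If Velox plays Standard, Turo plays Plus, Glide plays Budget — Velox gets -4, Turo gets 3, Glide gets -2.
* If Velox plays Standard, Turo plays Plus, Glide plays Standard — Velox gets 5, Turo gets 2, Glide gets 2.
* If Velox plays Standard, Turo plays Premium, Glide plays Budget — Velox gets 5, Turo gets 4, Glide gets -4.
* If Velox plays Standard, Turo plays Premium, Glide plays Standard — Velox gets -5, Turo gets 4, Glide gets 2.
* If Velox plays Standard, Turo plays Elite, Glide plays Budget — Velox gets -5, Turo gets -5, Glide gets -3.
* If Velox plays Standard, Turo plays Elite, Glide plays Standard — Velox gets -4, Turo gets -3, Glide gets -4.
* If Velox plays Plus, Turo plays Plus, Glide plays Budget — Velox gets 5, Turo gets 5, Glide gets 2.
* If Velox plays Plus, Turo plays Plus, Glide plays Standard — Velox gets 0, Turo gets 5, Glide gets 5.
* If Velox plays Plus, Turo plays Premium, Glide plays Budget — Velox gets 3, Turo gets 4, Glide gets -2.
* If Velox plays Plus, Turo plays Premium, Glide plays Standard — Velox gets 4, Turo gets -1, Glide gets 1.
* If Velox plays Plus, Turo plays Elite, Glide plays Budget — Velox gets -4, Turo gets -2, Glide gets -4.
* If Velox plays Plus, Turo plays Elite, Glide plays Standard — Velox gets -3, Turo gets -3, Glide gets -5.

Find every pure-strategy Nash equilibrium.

There is no pure-strategy Nash equilibrium.

Check each profile: it is a Nash equilibrium iff no player can strictly gain by switching unilaterally.
(Standard, Plus, Budget): Velox can switch to Plus (-4 → 5). Not NE.
(Standard, Plus, Standard): Turo can switch to Premium (2 → 4). Not NE.
(Standard, Premium, Budget): Glide can switch to Standard (-4 → 2). Not NE.
(Standard, Premium, Standard): Velox can switch to Plus (-5 → 4). Not NE.
(Standard, Elite, Budget): Velox can switch to Plus (-5 → -4). Not NE.
(Standard, Elite, Standard): Velox can switch to Plus (-4 → -3). Not NE.
(Plus, Plus, Budget): Glide can switch to Standard (2 → 5). Not NE.
(Plus, Plus, Standard): Velox can switch to Standard (0 → 5). Not NE.
(Plus, Premium, Budget): Velox can switch to Standard (3 → 5). Not NE.
(Plus, Premium, Standard): Turo can switch to Plus (-1 → 5). Not NE.
(Plus, Elite, Budget): Turo can switch to Plus (-2 → 5). Not NE.
(Plus, Elite, Standard): Turo can switch to Plus (-3 → 5). Not NE.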